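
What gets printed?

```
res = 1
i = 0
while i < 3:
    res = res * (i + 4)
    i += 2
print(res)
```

24

i=0: res = 1*4 = 4
i=2: res = 4*6 = 24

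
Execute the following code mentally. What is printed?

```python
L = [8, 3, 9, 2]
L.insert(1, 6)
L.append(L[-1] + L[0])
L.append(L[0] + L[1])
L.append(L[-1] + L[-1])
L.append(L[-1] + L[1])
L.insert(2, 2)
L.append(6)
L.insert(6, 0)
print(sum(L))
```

122

insert 6 at 1 → [8, 6, 3, 9, 2]
append L[-1]+L[0] = 2+8 = 10 → [8, 6, 3, 9, 2, 10]
append L[0]+L[1] = 8+6 = 14 → [8, 6, 3, 9, 2, 10, 14]
append L[-1]+L[-1] = 14+14 = 28 → [8, 6, 3, 9, 2, 10, 14, 28]
append L[-1]+L[1] = 28+6 = 34 → [8, 6, 3, 9, 2, 10, 14, 28, 34]
insert 2 at 2 → [8, 6, 2, 3, 9, 2, 10, 14, 28, 34]
append 6 → [8, 6, 2, 3, 9, 2, 10, 14, 28, 34, 6]
insert 0 at 6 → [8, 6, 2, 3, 9, 2, 0, 10, 14, 28, 34, 6]
sum = 122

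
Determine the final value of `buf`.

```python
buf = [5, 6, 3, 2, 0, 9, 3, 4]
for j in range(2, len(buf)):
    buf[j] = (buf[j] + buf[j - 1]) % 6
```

[5, 6, 3, 5, 5, 2, 5, 3]

j=2: buf[2] = (3+6)%6 = 3 → [5, 6, 3, 2, 0, 9, 3, 4]
j=3: buf[3] = (2+3)%6 = 5 → [5, 6, 3, 5, 0, 9, 3, 4]
j=4: buf[4] = (0+5)%6 = 5 → [5, 6, 3, 5, 5, 9, 3, 4]
j=5: buf[5] = (9+5)%6 = 2 → [5, 6, 3, 5, 5, 2, 3, 4]
j=6: buf[6] = (3+2)%6 = 5 → [5, 6, 3, 5, 5, 2, 5, 4]
j=7: buf[7] = (4+5)%6 = 3 → [5, 6, 3, 5, 5, 2, 5, 3]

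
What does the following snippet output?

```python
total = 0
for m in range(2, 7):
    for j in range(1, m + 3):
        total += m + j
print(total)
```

240

m=2,j=1: total = 0+3 = 3
m=2,j=2: total = 3+4 = 7
m=2,j=3: total = 7+5 = 12
m=2,j=4: total = 12+6 = 18
m=3,j=1: total = 18+4 = 22
m=3,j=2: total = 22+5 = 27
m=3,j=3: total = 27+6 = 33
m=3,j=4: total = 33+7 = 40
m=3,j=5: total = 40+8 = 48
m=4,j=1: total = 48+5 = 53
m=4,j=2: total = 53+6 = 59
m=4,j=3: total = 59+7 = 66
m=4,j=4: total = 66+8 = 74
m=4,j=5: total = 74+9 = 83
m=4,j=6: total = 83+10 = 93
m=5,j=1: total = 93+6 = 99
m=5,j=2: total = 99+7 = 106
m=5,j=3: total = 106+8 = 114
m=5,j=4: total = 114+9 = 123
m=5,j=5: total = 123+10 = 133
m=5,j=6: total = 133+11 = 144
m=5,j=7: total = 144+12 = 156
m=6,j=1: total = 156+7 = 163
m=6,j=2: total = 163+8 = 171
m=6,j=3: total = 171+9 = 180
m=6,j=4: total = 180+10 = 190
m=6,j=5: total = 190+11 = 201
m=6,j=6: total = 201+12 = 213
m=6,j=7: total = 213+13 = 226
m=6,j=8: total = 226+14 = 240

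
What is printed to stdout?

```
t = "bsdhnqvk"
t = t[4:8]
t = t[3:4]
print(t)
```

k

slice [4:8] → 'nqvk'
slice [3:4] → 'k'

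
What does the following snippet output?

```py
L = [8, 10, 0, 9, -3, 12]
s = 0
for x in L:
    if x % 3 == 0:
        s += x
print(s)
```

18

x=8: not %3==0
x=10: not %3==0
x=0: %3==0, s = 0+0 = 0
x=9: %3==0, s = 0+9 = 9
x=-3: %3==0, s = 9+(-3) = 6
x=12: %3==0, s = 6+12 = 18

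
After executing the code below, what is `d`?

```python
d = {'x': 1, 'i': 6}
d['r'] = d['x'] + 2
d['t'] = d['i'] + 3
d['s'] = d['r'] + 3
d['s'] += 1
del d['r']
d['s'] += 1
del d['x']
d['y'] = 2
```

{'i': 6, 't': 9, 's': 8, 'y': 2}

d['r'] = d['x']+2 = 3 → {'x': 1, 'i': 6, 'r': 3}
d['t'] = d['i']+3 = 9 → {'x': 1, 'i': 6, 'r': 3, 't': 9}
d['s'] = d['r']+3 = 6 → {'x': 1, 'i': 6, 'r': 3, 't': 9, 's': 6}
d['s'] = 6+1 = 7 → {'x': 1, 'i': 6, 'r': 3, 't': 9, 's': 7}
del 'r' → {'x': 1, 'i': 6, 't': 9, 's': 7}
d['s'] = 7+1 = 8 → {'x': 1, 'i': 6, 't': 9, 's': 8}
del 'x' → {'i': 6, 't': 9, 's': 8}
d['y'] = 2 → {'i': 6, 't': 9, 's': 8, 'y': 2}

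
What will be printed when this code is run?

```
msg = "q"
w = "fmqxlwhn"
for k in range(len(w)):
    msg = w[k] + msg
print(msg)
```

nhwlxqmfq

k=0: prepend 'f' → 'fq'
k=1: prepend 'm' → 'mfq'
k=2: prepend 'q' → 'qmfq'
k=3: prepend 'x' → 'xqmfq'
k=4: prepend 'l' → 'lxqmfq'
k=5: prepend 'w' → 'wlxqmfq'
k=6: prepend 'h' → 'hwlxqmfq'
k=7: prepend 'n' → 'nhwlxqmfq'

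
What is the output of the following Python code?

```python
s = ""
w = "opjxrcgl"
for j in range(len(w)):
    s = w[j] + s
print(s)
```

j=0: prepend 'o' → 'o'
j=1: prepend 'p' → 'po'
j=2: prepend 'j' → 'jpo'
j=3: prepend 'x' → 'xjpo'
j=4: prepend 'r' → 'rxjpo'
j=5: prepend 'c' → 'crxjpo'
j=6: prepend 'g' → 'gcrxjpo'
j=7: prepend 'l' → 'lgcrxjpo'

lgcrxjpo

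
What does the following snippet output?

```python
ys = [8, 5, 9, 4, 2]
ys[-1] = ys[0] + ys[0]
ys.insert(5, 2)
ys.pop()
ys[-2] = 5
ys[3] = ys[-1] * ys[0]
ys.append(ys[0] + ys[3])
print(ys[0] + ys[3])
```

136

ys[-1] = ys[0]+ys[0] = 8+8 = 16 → [8, 5, 9, 4, 16]
insert 2 at 5 → [8, 5, 9, 4, 16, 2]
pop() removes 2 → [8, 5, 9, 4, 16]
ys[-2] = 5 → [8, 5, 9, 5, 16]
ys[3] = ys[-1]*ys[0] = 16*8 = 128 → [8, 5, 9, 128, 16]
append ys[0]+ys[3] = 8+128 = 136 → [8, 5, 9, 128, 16, 136]
ys[0]+ys[3] = 8+128 = 136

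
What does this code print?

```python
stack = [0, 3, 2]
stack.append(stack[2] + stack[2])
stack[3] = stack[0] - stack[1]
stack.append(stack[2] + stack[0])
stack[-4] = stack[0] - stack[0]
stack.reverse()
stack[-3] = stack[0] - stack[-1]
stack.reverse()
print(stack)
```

append stack[2]+stack[2] = 2+2 = 4 → [0, 3, 2, 4]
stack[3] = stack[0]-stack[1] = 0-3 = -3 → [0, 3, 2, -3]
append stack[2]+stack[0] = 2+0 = 2 → [0, 3, 2, -3, 2]
stack[-4] = stack[0]-stack[0] = 0-0 = 0 → [0, 0, 2, -3, 2]
reverse → [2, -3, 2, 0, 0]
stack[-3] = stack[0]-stack[-1] = 2-0 = 2 → [2, -3, 2, 0, 0]
reverse → [0, 0, 2, -3, 2]

[0, 0, 2, -3, 2]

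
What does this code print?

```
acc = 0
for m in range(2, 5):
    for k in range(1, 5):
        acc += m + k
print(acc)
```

66

m=2,k=1: acc = 0+3 = 3
m=2,k=2: acc = 3+4 = 7
m=2,k=3: acc = 7+5 = 12
m=2,k=4: acc = 12+6 = 18
m=3,k=1: acc = 18+4 = 22
m=3,k=2: acc = 22+5 = 27
m=3,k=3: acc = 27+6 = 33
m=3,k=4: acc = 33+7 = 40
m=4,k=1: acc = 40+5 = 45
m=4,k=2: acc = 45+6 = 51
m=4,k=3: acc = 51+7 = 58
m=4,k=4: acc = 58+8 = 66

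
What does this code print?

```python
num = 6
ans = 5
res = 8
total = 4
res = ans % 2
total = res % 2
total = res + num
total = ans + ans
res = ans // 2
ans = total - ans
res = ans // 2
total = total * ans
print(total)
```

res = 5%2 = 1
total = 1%2 = 1
total = 1+6 = 7
total = 5+5 = 10
res = 5//2 = 2
ans = 10-5 = 5
res = 5//2 = 2
total = 10*5 = 50

50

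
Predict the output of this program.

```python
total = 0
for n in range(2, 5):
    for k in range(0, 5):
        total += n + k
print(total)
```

75

n=2,k=0: total = 0+2 = 2
n=2,k=1: total = 2+3 = 5
n=2,k=2: total = 5+4 = 9
n=2,k=3: total = 9+5 = 14
n=2,k=4: total = 14+6 = 20
n=3,k=0: total = 20+3 = 23
n=3,k=1: total = 23+4 = 27
n=3,k=2: total = 27+5 = 32
n=3,k=3: total = 32+6 = 38
n=3,k=4: total = 38+7 = 45
n=4,k=0: total = 45+4 = 49
n=4,k=1: total = 49+5 = 54
n=4,k=2: total = 54+6 = 60
n=4,k=3: total = 60+7 = 67
n=4,k=4: total = 67+8 = 75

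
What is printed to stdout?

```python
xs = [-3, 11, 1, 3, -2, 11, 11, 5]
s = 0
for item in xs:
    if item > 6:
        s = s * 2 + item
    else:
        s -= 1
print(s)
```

item=-3: not >6, s = 0-1 = -1
item=11: >6, s = (-1)*2+11 = 9
item=1: not >6, s = 9-1 = 8
item=3: not >6, s = 8-1 = 7
item=-2: not >6, s = 7-1 = 6
item=11: >6, s = 6*2+11 = 23
item=11: >6, s = 23*2+11 = 57
item=5: not >6, s = 57-1 = 56

56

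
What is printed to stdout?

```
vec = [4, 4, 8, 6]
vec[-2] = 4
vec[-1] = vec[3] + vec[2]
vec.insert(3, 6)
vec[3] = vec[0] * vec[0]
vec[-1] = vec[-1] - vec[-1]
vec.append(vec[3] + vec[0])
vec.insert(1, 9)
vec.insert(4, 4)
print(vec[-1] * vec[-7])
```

180

vec[-2] = 4 → [4, 4, 4, 6]
vec[-1] = vec[3]+vec[2] = 6+4 = 10 → [4, 4, 4, 10]
insert 6 at 3 → [4, 4, 4, 6, 10]
vec[3] = vec[0]*vec[0] = 4*4 = 16 → [4, 4, 4, 16, 10]
vec[-1] = vec[-1]-vec[-1] = 10-10 = 0 → [4, 4, 4, 16, 0]
append vec[3]+vec[0] = 16+4 = 20 → [4, 4, 4, 16, 0, 20]
insert 9 at 1 → [4, 9, 4, 4, 16, 0, 20]
insert 4 at 4 → [4, 9, 4, 4, 4, 16, 0, 20]
vec[-1]*vec[-7] = 20*9 = 180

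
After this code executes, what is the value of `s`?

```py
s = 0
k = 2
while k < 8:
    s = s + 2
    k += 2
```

6

k=2: s = 0+2 = 2
k=4: s = 2+2 = 4
k=6: s = 4+2 = 6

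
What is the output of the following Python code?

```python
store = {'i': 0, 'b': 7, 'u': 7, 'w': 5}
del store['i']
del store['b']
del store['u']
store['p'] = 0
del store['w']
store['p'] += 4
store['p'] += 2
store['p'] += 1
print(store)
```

del 'i' → {'b': 7, 'u': 7, 'w': 5}
del 'b' → {'u': 7, 'w': 5}
del 'u' → {'w': 5}
store['p'] = 0 → {'w': 5, 'p': 0}
del 'w' → {'p': 0}
store['p'] = 0+4 = 4 → {'p': 4}
store['p'] = 4+2 = 6 → {'p': 6}
store['p'] = 6+1 = 7 → {'p': 7}

{'p': 7}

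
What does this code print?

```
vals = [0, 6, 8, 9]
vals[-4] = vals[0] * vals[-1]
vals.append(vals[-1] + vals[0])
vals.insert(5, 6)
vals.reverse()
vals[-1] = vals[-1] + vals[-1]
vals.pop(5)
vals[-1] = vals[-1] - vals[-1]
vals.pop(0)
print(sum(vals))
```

vals[-4] = vals[0]*vals[-1] = 0*9 = 0 → [0, 6, 8, 9]
append vals[-1]+vals[0] = 9+0 = 9 → [0, 6, 8, 9, 9]
insert 6 at 5 → [0, 6, 8, 9, 9, 6]
reverse → [6, 9, 9, 8, 6, 0]
vals[-1] = vals[-1]+vals[-1] = 0+0 = 0 → [6, 9, 9, 8, 6, 0]
pop(5) removes 0 → [6, 9, 9, 8, 6]
vals[-1] = vals[-1]-vals[-1] = 6-6 = 0 → [6, 9, 9, 8, 0]
pop(0) removes 6 → [9, 9, 8, 0]
sum = 26

26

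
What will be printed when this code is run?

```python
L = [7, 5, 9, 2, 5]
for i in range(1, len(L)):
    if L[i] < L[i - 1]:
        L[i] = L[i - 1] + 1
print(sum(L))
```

45

i=1: 5<7, L[1] = 7+1 = 8 → [7, 8, 9, 2, 5]
i=2: 9>=8, unchanged → [7, 8, 9, 2, 5]
i=3: 2<9, L[3] = 9+1 = 10 → [7, 8, 9, 10, 5]
i=4: 5<10, L[4] = 10+1 = 11 → [7, 8, 9, 10, 11]
sum = 45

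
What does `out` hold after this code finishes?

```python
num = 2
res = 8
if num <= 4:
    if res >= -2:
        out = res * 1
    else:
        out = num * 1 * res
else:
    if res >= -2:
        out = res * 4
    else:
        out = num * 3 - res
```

8

num=2, res=8
num <= 4 is True; res >= -2 is True
→ out = res * 1 = 8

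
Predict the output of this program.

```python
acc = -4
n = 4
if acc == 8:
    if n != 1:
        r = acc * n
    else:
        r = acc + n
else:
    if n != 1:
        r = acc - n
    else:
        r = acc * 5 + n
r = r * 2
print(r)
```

acc=-4, n=4
acc == 8 is False; n != 1 is True
→ r = acc - n = -8
r = (-8)*2 = -16

-16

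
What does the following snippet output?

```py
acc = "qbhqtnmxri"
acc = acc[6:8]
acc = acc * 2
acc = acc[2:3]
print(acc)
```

m

slice [6:8] → 'mx'
repeat ×2 → 'mxmx'
slice [2:3] → 'm'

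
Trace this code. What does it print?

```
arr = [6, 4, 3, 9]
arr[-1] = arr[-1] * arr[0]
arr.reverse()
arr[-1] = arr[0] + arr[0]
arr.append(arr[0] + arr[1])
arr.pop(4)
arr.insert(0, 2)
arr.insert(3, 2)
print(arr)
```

arr[-1] = arr[-1]*arr[0] = 9*6 = 54 → [6, 4, 3, 54]
reverse → [54, 3, 4, 6]
arr[-1] = arr[0]+arr[0] = 54+54 = 108 → [54, 3, 4, 108]
append arr[0]+arr[1] = 54+3 = 57 → [54, 3, 4, 108, 57]
pop(4) removes 57 → [54, 3, 4, 108]
insert 2 at 0 → [2, 54, 3, 4, 108]
insert 2 at 3 → [2, 54, 3, 2, 4, 108]

[2, 54, 3, 2, 4, 108]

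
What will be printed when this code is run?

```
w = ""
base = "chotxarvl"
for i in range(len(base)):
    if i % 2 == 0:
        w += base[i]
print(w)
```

i=0: add 'c' → 'c'
i=1: skip
i=2: add 'o' → 'co'
i=3: skip
i=4: add 'x' → 'cox'
i=5: skip
i=6: add 'r' → 'coxr'
i=7: skip
i=8: add 'l' → 'coxrl'

coxrl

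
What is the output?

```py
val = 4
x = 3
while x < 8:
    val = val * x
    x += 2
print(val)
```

x=3: val = 4*3 = 12
x=5: val = 12*5 = 60
x=7: val = 60*7 = 420

420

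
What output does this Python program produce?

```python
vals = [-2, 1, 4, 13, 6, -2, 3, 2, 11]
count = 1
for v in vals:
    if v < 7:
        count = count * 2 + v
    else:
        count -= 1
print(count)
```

v=-2: <7, count = 1*2+(-2) = 0
v=1: <7, count = 0*2+1 = 1
v=4: <7, count = 1*2+4 = 6
v=13: not <7, count = 6-1 = 5
v=6: <7, count = 5*2+6 = 16
v=-2: <7, count = 16*2+(-2) = 30
v=3: <7, count = 30*2+3 = 63
v=2: <7, count = 63*2+2 = 128
v=11: not <7, count = 128-1 = 127

127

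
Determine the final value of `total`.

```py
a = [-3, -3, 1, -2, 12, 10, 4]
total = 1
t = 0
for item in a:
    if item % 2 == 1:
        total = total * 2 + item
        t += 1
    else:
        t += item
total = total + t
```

item=-3: odd, total = 1*2+(-3) = -1; t=1
item=-3: odd, total = (-1)*2+(-3) = -5; t=2
item=1: odd, total = (-5)*2+1 = -9; t=3
item=-2: not odd; t=1
item=12: not odd; t=13
item=10: not odd; t=23
item=4: not odd; t=27
total+t = (-9)+27 = 18

18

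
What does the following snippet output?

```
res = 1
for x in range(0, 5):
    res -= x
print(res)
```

x=0: res = 1-0 = 1
x=1: res = 1-1 = 0
x=2: res = 0-2 = -2
x=3: res = (-2)-3 = -5
x=4: res = (-5)-4 = -9

-9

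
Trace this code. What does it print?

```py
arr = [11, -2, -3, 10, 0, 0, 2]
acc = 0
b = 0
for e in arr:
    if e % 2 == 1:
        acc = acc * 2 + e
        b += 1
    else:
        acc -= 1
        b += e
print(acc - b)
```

1

e=11: odd, acc = 0*2+11 = 11; b=1
e=-2: not odd, acc = 11-1 = 10; b=-1
e=-3: odd, acc = 10*2+(-3) = 17; b=0
e=10: not odd, acc = 17-1 = 16; b=10
e=0: not odd, acc = 16-1 = 15; b=10
e=0: not odd, acc = 15-1 = 14; b=10
e=2: not odd, acc = 14-1 = 13; b=12
acc-b = 13-12 = 1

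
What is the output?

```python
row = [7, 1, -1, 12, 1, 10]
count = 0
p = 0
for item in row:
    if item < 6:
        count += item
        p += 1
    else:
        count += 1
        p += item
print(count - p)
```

item=7: not <6, count = 0+1 = 1; p=7
item=1: <6, count = 1+1 = 2; p=8
item=-1: <6, count = 2+(-1) = 1; p=9
item=12: not <6, count = 1+1 = 2; p=21
item=1: <6, count = 2+1 = 3; p=22
item=10: not <6, count = 3+1 = 4; p=32
count-p = 4-32 = -28

-28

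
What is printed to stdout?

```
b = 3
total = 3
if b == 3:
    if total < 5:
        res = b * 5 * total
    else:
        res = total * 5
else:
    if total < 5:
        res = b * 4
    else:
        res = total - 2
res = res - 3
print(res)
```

b=3, total=3
b == 3 is True; total < 5 is True
→ res = b * 5 * total = 45
res = 45-3 = 42

42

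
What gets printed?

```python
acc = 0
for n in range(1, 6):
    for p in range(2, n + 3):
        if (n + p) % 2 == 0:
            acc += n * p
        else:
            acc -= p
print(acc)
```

131

n=1,p=2: odd sum, acc = 0-2 = -2
n=1,p=3: even sum, acc = (-2)+3 = 1
n=2,p=2: even sum, acc = 1+4 = 5
n=2,p=3: odd sum, acc = 5-3 = 2
n=2,p=4: even sum, acc = 2+8 = 10
n=3,p=2: odd sum, acc = 10-2 = 8
n=3,p=3: even sum, acc = 8+9 = 17
n=3,p=4: odd sum, acc = 17-4 = 13
n=3,p=5: even sum, acc = 13+15 = 28
n=4,p=2: even sum, acc = 28+8 = 36
n=4,p=3: odd sum, acc = 36-3 = 33
n=4,p=4: even sum, acc = 33+16 = 49
n=4,p=5: odd sum, acc = 49-5 = 44
n=4,p=6: even sum, acc = 44+24 = 68
n=5,p=2: odd sum, acc = 68-2 = 66
n=5,p=3: even sum, acc = 66+15 = 81
n=5,p=4: odd sum, acc = 81-4 = 77
n=5,p=5: even sum, acc = 77+25 = 102
n=5,p=6: odd sum, acc = 102-6 = 96
n=5,p=7: even sum, acc = 96+35 = 131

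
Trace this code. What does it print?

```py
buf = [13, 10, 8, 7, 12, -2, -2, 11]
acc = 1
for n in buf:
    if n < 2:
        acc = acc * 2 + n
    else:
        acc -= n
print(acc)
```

n=13: not <2, acc = 1-13 = -12
n=10: not <2, acc = (-12)-10 = -22
n=8: not <2, acc = (-22)-8 = -30
n=7: not <2, acc = (-30)-7 = -37
n=12: not <2, acc = (-37)-12 = -49
n=-2: <2, acc = (-49)*2+(-2) = -100
n=-2: <2, acc = (-100)*2+(-2) = -202
n=11: not <2, acc = (-202)-11 = -213

-213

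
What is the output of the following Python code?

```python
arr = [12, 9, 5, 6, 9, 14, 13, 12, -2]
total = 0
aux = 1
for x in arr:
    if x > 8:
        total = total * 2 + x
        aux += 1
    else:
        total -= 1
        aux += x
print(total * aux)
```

x=12: >8, total = 0*2+12 = 12; aux=2
x=9: >8, total = 12*2+9 = 33; aux=3
x=5: not >8, total = 33-1 = 32; aux=8
x=6: not >8, total = 32-1 = 31; aux=14
x=9: >8, total = 31*2+9 = 71; aux=15
x=14: >8, total = 71*2+14 = 156; aux=16
x=13: >8, total = 156*2+13 = 325; aux=17
x=12: >8, total = 325*2+12 = 662; aux=18
x=-2: not >8, total = 662-1 = 661; aux=16
total*aux = 661*16 = 10576

10576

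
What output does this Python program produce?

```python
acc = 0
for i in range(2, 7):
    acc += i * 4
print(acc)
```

80

i=2: acc = 0+2*4 = 8
i=3: acc = 8+3*4 = 20
i=4: acc = 20+4*4 = 36
i=5: acc = 36+5*4 = 56
i=6: acc = 56+6*4 = 80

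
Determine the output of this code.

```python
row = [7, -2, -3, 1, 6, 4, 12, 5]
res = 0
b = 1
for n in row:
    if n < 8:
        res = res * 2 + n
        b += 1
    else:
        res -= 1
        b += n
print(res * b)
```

7580

n=7: <8, res = 0*2+7 = 7; b=2
n=-2: <8, res = 7*2+(-2) = 12; b=3
n=-3: <8, res = 12*2+(-3) = 21; b=4
n=1: <8, res = 21*2+1 = 43; b=5
n=6: <8, res = 43*2+6 = 92; b=6
n=4: <8, res = 92*2+4 = 188; b=7
n=12: not <8, res = 188-1 = 187; b=19
n=5: <8, res = 187*2+5 = 379; b=20
res*b = 379*20 = 7580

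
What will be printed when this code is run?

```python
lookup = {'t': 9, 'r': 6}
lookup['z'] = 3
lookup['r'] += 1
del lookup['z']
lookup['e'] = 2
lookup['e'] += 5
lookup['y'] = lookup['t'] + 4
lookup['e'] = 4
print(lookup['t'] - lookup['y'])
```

-4

lookup['z'] = 3 → {'t': 9, 'r': 6, 'z': 3}
lookup['r'] = 6+1 = 7 → {'t': 9, 'r': 7, 'z': 3}
del 'z' → {'t': 9, 'r': 7}
lookup['e'] = 2 → {'t': 9, 'r': 7, 'e': 2}
lookup['e'] = 2+5 = 7 → {'t': 9, 'r': 7, 'e': 7}
lookup['y'] = lookup['t']+4 = 13 → {'t': 9, 'r': 7, 'e': 7, 'y': 13}
lookup['e'] = 4 → {'t': 9, 'r': 7, 'e': 4, 'y': 13}
lookup['t']-lookup['y'] = 9-13 = -4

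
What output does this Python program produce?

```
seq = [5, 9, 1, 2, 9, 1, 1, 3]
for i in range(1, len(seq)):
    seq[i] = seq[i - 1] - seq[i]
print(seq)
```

[5, -4, -5, -7, -16, -17, -18, -21]

i=1: seq[1] = 5-9 = -4 → [5, -4, 1, 2, 9, 1, 1, 3]
i=2: seq[2] = (-4)-1 = -5 → [5, -4, -5, 2, 9, 1, 1, 3]
i=3: seq[3] = (-5)-2 = -7 → [5, -4, -5, -7, 9, 1, 1, 3]
i=4: seq[4] = (-7)-9 = -16 → [5, -4, -5, -7, -16, 1, 1, 3]
i=5: seq[5] = (-16)-1 = -17 → [5, -4, -5, -7, -16, -17, 1, 3]
i=6: seq[6] = (-17)-1 = -18 → [5, -4, -5, -7, -16, -17, -18, 3]
i=7: seq[7] = (-18)-3 = -21 → [5, -4, -5, -7, -16, -17, -18, -21]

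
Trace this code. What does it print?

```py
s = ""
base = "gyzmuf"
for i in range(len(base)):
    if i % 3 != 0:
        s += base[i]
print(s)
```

yzuf

i=0: skip
i=1: add 'y' → 'y'
i=2: add 'z' → 'yz'
i=3: skip
i=4: add 'u' → 'yzu'
i=5: add 'f' → 'yzuf'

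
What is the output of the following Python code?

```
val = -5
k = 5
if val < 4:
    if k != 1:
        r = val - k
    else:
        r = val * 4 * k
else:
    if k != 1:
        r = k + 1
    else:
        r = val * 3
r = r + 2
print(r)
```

-8

val=-5, k=5
val < 4 is True; k != 1 is True
→ r = val - k = -10
r = (-10)+2 = -8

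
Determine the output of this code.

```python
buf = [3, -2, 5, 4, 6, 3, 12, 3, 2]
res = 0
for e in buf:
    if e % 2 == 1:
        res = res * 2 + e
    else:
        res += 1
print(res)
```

e=3: odd, res = 0*2+3 = 3
e=-2: not odd, res = 3+1 = 4
e=5: odd, res = 4*2+5 = 13
e=4: not odd, res = 13+1 = 14
e=6: not odd, res = 14+1 = 15
e=3: odd, res = 15*2+3 = 33
e=12: not odd, res = 33+1 = 34
e=3: odd, res = 34*2+3 = 71
e=2: not odd, res = 71+1 = 72

72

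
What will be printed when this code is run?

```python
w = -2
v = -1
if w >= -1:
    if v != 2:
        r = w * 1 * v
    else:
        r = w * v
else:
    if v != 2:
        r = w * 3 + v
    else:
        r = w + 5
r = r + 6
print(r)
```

-1

w=-2, v=-1
w >= -1 is False; v != 2 is True
→ r = w * 3 + v = -7
r = (-7)+6 = -1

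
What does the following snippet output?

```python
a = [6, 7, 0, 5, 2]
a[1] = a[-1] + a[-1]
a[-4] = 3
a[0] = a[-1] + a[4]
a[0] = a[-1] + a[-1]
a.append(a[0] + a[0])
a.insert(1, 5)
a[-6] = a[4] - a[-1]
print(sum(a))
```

a[1] = a[-1]+a[-1] = 2+2 = 4 → [6, 4, 0, 5, 2]
a[-4] = 3 → [6, 3, 0, 5, 2]
a[0] = a[-1]+a[4] = 2+2 = 4 → [4, 3, 0, 5, 2]
a[0] = a[-1]+a[-1] = 2+2 = 4 → [4, 3, 0, 5, 2]
append a[0]+a[0] = 4+4 = 8 → [4, 3, 0, 5, 2, 8]
insert 5 at 1 → [4, 5, 3, 0, 5, 2, 8]
a[-6] = a[4]-a[-1] = 5-8 = -3 → [4, -3, 3, 0, 5, 2, 8]
sum = 19

19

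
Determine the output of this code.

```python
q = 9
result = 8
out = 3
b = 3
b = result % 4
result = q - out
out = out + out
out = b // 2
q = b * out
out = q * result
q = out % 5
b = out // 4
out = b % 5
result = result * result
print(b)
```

0

b = 8%4 = 0
result = 9-3 = 6
out = 3+3 = 6
out = 0//2 = 0
q = 0*0 = 0
out = 0*6 = 0
q = 0%5 = 0
b = 0//4 = 0
out = 0%5 = 0
result = 6*6 = 36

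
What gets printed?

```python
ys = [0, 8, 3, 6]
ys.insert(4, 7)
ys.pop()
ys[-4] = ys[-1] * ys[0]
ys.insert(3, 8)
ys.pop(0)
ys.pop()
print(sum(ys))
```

19

insert 7 at 4 → [0, 8, 3, 6, 7]
pop() removes 7 → [0, 8, 3, 6]
ys[-4] = ys[-1]*ys[0] = 6*0 = 0 → [0, 8, 3, 6]
insert 8 at 3 → [0, 8, 3, 8, 6]
pop(0) removes 0 → [8, 3, 8, 6]
pop() removes 6 → [8, 3, 8]
sum = 19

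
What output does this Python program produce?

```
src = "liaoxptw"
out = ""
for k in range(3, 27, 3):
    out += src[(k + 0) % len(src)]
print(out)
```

otixwapl

k=3: add src[3]='o' → 'o'
k=6: add src[6]='t' → 'ot'
k=9: add src[1]='i' → 'oti'
k=12: add src[4]='x' → 'otix'
k=15: add src[7]='w' → 'otixw'
k=18: add src[2]='a' → 'otixwa'
k=21: add src[5]='p' → 'otixwap'
k=24: add src[0]='l' → 'otixwapl'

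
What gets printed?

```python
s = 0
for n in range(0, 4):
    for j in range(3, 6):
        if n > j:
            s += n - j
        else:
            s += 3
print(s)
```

36

n=0,j=3: not 0>3, s = 0+3 = 3
n=0,j=4: not 0>4, s = 3+3 = 6
n=0,j=5: not 0>5, s = 6+3 = 9
n=1,j=3: not 1>3, s = 9+3 = 12
n=1,j=4: not 1>4, s = 12+3 = 15
n=1,j=5: not 1>5, s = 15+3 = 18
n=2,j=3: not 2>3, s = 18+3 = 21
n=2,j=4: not 2>4, s = 21+3 = 24
n=2,j=5: not 2>5, s = 24+3 = 27
n=3,j=3: not 3>3, s = 27+3 = 30
n=3,j=4: not 3>4, s = 30+3 = 33
n=3,j=5: not 3>5, s = 33+3 = 36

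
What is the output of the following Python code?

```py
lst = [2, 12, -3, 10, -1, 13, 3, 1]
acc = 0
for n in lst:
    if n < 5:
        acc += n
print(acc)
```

n=2: <5, acc = 0+2 = 2
n=12: not <5
n=-3: <5, acc = 2+(-3) = -1
n=10: not <5
n=-1: <5, acc = (-1)+(-1) = -2
n=13: not <5
n=3: <5, acc = (-2)+3 = 1
n=1: <5, acc = 1+1 = 2

2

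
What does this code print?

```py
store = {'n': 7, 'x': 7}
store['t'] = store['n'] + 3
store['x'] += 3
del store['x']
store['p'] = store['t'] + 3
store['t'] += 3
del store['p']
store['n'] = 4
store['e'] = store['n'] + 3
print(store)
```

store['t'] = store['n']+3 = 10 → {'n': 7, 'x': 7, 't': 10}
store['x'] = 7+3 = 10 → {'n': 7, 'x': 10, 't': 10}
del 'x' → {'n': 7, 't': 10}
store['p'] = store['t']+3 = 13 → {'n': 7, 't': 10, 'p': 13}
store['t'] = 10+3 = 13 → {'n': 7, 't': 13, 'p': 13}
del 'p' → {'n': 7, 't': 13}
store['n'] = 4 → {'n': 4, 't': 13}
store['e'] = store['n']+3 = 7 → {'n': 4, 't': 13, 'e': 7}

{'n': 4, 't': 13, 'e': 7}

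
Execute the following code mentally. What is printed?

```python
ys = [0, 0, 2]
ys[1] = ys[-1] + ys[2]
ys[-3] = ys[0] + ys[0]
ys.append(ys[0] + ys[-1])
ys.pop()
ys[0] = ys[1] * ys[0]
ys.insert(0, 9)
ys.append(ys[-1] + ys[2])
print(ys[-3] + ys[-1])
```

10

ys[1] = ys[-1]+ys[2] = 2+2 = 4 → [0, 4, 2]
ys[-3] = ys[0]+ys[0] = 0+0 = 0 → [0, 4, 2]
append ys[0]+ys[-1] = 0+2 = 2 → [0, 4, 2, 2]
pop() removes 2 → [0, 4, 2]
ys[0] = ys[1]*ys[0] = 4*0 = 0 → [0, 4, 2]
insert 9 at 0 → [9, 0, 4, 2]
append ys[-1]+ys[2] = 2+4 = 6 → [9, 0, 4, 2, 6]
ys[-3]+ys[-1] = 4+6 = 10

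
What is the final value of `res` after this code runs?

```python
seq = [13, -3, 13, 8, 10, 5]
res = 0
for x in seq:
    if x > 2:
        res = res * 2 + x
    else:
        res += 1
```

x=13: >2, res = 0*2+13 = 13
x=-3: not >2, res = 13+1 = 14
x=13: >2, res = 14*2+13 = 41
x=8: >2, res = 41*2+8 = 90
x=10: >2, res = 90*2+10 = 190
x=5: >2, res = 190*2+5 = 385

385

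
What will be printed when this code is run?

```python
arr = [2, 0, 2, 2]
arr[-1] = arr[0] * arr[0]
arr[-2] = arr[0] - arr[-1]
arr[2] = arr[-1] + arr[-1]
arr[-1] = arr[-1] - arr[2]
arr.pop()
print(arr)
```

[2, 0, 8]

arr[-1] = arr[0]*arr[0] = 2*2 = 4 → [2, 0, 2, 4]
arr[-2] = arr[0]-arr[-1] = 2-4 = -2 → [2, 0, -2, 4]
arr[2] = arr[-1]+arr[-1] = 4+4 = 8 → [2, 0, 8, 4]
arr[-1] = arr[-1]-arr[2] = 4-8 = -4 → [2, 0, 8, -4]
pop() removes -4 → [2, 0, 8]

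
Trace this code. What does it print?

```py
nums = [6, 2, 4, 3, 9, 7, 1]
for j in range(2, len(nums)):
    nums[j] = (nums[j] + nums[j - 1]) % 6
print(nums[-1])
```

j=2: nums[2] = (4+2)%6 = 0 → [6, 2, 0, 3, 9, 7, 1]
j=3: nums[3] = (3+0)%6 = 3 → [6, 2, 0, 3, 9, 7, 1]
j=4: nums[4] = (9+3)%6 = 0 → [6, 2, 0, 3, 0, 7, 1]
j=5: nums[5] = (7+0)%6 = 1 → [6, 2, 0, 3, 0, 1, 1]
j=6: nums[6] = (1+1)%6 = 2 → [6, 2, 0, 3, 0, 1, 2]

2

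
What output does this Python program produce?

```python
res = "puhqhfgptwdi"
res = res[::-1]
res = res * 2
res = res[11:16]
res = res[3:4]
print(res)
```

reverse → 'idwtpgfhqhup'
repeat ×2 → 'idwtpgfhqhupidwtpgfhqhup'
slice [11:16] → 'pidwt'
slice [3:4] → 'w'

w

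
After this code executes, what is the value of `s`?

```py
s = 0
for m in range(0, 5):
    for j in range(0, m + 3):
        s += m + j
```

m=0,j=0: s = 0+0 = 0
m=0,j=1: s = 0+1 = 1
m=0,j=2: s = 1+2 = 3
m=1,j=0: s = 3+1 = 4
m=1,j=1: s = 4+2 = 6
m=1,j=2: s = 6+3 = 9
m=1,j=3: s = 9+4 = 13
m=2,j=0: s = 13+2 = 15
m=2,j=1: s = 15+3 = 18
m=2,j=2: s = 18+4 = 22
m=2,j=3: s = 22+5 = 27
m=2,j=4: s = 27+6 = 33
m=3,j=0: s = 33+3 = 36
m=3,j=1: s = 36+4 = 40
m=3,j=2: s = 40+5 = 45
m=3,j=3: s = 45+6 = 51
m=3,j=4: s = 51+7 = 58
m=3,j=5: s = 58+8 = 66
m=4,j=0: s = 66+4 = 70
m=4,j=1: s = 70+5 = 75
m=4,j=2: s = 75+6 = 81
m=4,j=3: s = 81+7 = 88
m=4,j=4: s = 88+8 = 96
m=4,j=5: s = 96+9 = 105
m=4,j=6: s = 105+10 = 115

115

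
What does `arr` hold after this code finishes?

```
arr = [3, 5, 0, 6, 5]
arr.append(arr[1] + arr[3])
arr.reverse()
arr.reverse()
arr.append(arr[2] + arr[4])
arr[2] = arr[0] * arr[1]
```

append arr[1]+arr[3] = 5+6 = 11 → [3, 5, 0, 6, 5, 11]
reverse → [11, 5, 6, 0, 5, 3]
reverse → [3, 5, 0, 6, 5, 11]
append arr[2]+arr[4] = 0+5 = 5 → [3, 5, 0, 6, 5, 11, 5]
arr[2] = arr[0]*arr[1] = 3*5 = 15 → [3, 5, 15, 6, 5, 11, 5]

[3, 5, 15, 6, 5, 11, 5]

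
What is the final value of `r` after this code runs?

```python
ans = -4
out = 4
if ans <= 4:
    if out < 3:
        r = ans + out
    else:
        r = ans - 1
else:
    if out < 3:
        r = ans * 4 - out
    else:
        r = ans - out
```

-5

ans=-4, out=4
ans <= 4 is True; out < 3 is False
→ r = ans - 1 = -5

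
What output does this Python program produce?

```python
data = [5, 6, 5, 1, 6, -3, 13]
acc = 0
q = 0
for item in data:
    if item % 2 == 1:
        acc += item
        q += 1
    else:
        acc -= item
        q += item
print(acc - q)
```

-8

item=5: odd, acc = 0+5 = 5; q=1
item=6: not odd, acc = 5-6 = -1; q=7
item=5: odd, acc = (-1)+5 = 4; q=8
item=1: odd, acc = 4+1 = 5; q=9
item=6: not odd, acc = 5-6 = -1; q=15
item=-3: odd, acc = (-1)+(-3) = -4; q=16
item=13: odd, acc = (-4)+13 = 9; q=17
acc-q = 9-17 = -8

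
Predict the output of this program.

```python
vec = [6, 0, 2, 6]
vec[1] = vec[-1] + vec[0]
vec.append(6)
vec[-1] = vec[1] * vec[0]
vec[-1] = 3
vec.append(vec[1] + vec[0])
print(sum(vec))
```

47

vec[1] = vec[-1]+vec[0] = 6+6 = 12 → [6, 12, 2, 6]
append 6 → [6, 12, 2, 6, 6]
vec[-1] = vec[1]*vec[0] = 12*6 = 72 → [6, 12, 2, 6, 72]
vec[-1] = 3 → [6, 12, 2, 6, 3]
append vec[1]+vec[0] = 12+6 = 18 → [6, 12, 2, 6, 3, 18]
sum = 47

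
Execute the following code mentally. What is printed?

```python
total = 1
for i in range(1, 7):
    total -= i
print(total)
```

-20

i=1: total = 1-1 = 0
i=2: total = 0-2 = -2
i=3: total = (-2)-3 = -5
i=4: total = (-5)-4 = -9
i=5: total = (-9)-5 = -14
i=6: total = (-14)-6 = -20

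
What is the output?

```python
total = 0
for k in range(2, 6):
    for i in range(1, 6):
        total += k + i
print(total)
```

k=2,i=1: total = 0+3 = 3
k=2,i=2: total = 3+4 = 7
k=2,i=3: total = 7+5 = 12
k=2,i=4: total = 12+6 = 18
k=2,i=5: total = 18+7 = 25
k=3,i=1: total = 25+4 = 29
k=3,i=2: total = 29+5 = 34
k=3,i=3: total = 34+6 = 40
k=3,i=4: total = 40+7 = 47
k=3,i=5: total = 47+8 = 55
k=4,i=1: total = 55+5 = 60
k=4,i=2: total = 60+6 = 66
k=4,i=3: total = 66+7 = 73
k=4,i=4: total = 73+8 = 81
k=4,i=5: total = 81+9 = 90
k=5,i=1: total = 90+6 = 96
k=5,i=2: total = 96+7 = 103
k=5,i=3: total = 103+8 = 111
k=5,i=4: total = 111+9 = 120
k=5,i=5: total = 120+10 = 130

130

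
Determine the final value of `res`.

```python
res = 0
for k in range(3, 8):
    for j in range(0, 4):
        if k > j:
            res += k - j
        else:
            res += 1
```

k=3,j=0: 3>0, res = 0+3 = 3
k=3,j=1: 3>1, res = 3+2 = 5
k=3,j=2: 3>2, res = 5+1 = 6
k=3,j=3: not 3>3, res = 6+1 = 7
k=4,j=0: 4>0, res = 7+4 = 11
k=4,j=1: 4>1, res = 11+3 = 14
k=4,j=2: 4>2, res = 14+2 = 16
k=4,j=3: 4>3, res = 16+1 = 17
k=5,j=0: 5>0, res = 17+5 = 22
k=5,j=1: 5>1, res = 22+4 = 26
k=5,j=2: 5>2, res = 26+3 = 29
k=5,j=3: 5>3, res = 29+2 = 31
k=6,j=0: 6>0, res = 31+6 = 37
k=6,j=1: 6>1, res = 37+5 = 42
k=6,j=2: 6>2, res = 42+4 = 46
k=6,j=3: 6>3, res = 46+3 = 49
k=7,j=0: 7>0, res = 49+7 = 56
k=7,j=1: 7>1, res = 56+6 = 62
k=7,j=2: 7>2, res = 62+5 = 67
k=7,j=3: 7>3, res = 67+4 = 71

71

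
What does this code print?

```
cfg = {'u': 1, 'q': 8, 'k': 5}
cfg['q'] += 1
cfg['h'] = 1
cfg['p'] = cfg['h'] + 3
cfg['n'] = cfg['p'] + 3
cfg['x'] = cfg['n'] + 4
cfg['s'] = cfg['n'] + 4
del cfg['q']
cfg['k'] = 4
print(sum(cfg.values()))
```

39

cfg['q'] = 8+1 = 9 → {'u': 1, 'q': 9, 'k': 5}
cfg['h'] = 1 → {'u': 1, 'q': 9, 'k': 5, 'h': 1}
cfg['p'] = cfg['h']+3 = 4 → {'u': 1, 'q': 9, 'k': 5, 'h': 1, 'p': 4}
cfg['n'] = cfg['p']+3 = 7 → {'u': 1, 'q': 9, 'k': 5, 'h': 1, 'p': 4, 'n': 7}
cfg['x'] = cfg['n']+4 = 11 → {'u': 1, 'q': 9, 'k': 5, 'h': 1, 'p': 4, 'n': 7, 'x': 11}
cfg['s'] = cfg['n']+4 = 11 → {'u': 1, 'q': 9, 'k': 5, 'h': 1, 'p': 4, 'n': 7, 'x': 11, 's': 11}
del 'q' → {'u': 1, 'k': 5, 'h': 1, 'p': 4, 'n': 7, 'x': 11, 's': 11}
cfg['k'] = 4 → {'u': 1, 'k': 4, 'h': 1, 'p': 4, 'n': 7, 'x': 11, 's': 11}
sum of values = 39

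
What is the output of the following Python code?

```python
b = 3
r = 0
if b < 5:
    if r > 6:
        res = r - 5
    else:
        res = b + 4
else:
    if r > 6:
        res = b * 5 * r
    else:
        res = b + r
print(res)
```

b=3, r=0
b < 5 is True; r > 6 is False
→ res = b + 4 = 7

7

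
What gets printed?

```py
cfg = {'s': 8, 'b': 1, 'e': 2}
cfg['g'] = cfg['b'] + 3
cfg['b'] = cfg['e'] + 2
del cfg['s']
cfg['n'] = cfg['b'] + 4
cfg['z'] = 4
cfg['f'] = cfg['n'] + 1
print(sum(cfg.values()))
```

31

cfg['g'] = cfg['b']+3 = 4 → {'s': 8, 'b': 1, 'e': 2, 'g': 4}
cfg['b'] = cfg['e']+2 = 4 → {'s': 8, 'b': 4, 'e': 2, 'g': 4}
del 's' → {'b': 4, 'e': 2, 'g': 4}
cfg['n'] = cfg['b']+4 = 8 → {'b': 4, 'e': 2, 'g': 4, 'n': 8}
cfg['z'] = 4 → {'b': 4, 'e': 2, 'g': 4, 'n': 8, 'z': 4}
cfg['f'] = cfg['n']+1 = 9 → {'b': 4, 'e': 2, 'g': 4, 'n': 8, 'z': 4, 'f': 9}
sum of values = 31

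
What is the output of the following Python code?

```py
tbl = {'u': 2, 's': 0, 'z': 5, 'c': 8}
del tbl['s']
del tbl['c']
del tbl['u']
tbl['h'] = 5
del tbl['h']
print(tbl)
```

{'z': 5}

del 's' → {'u': 2, 'z': 5, 'c': 8}
del 'c' → {'u': 2, 'z': 5}
del 'u' → {'z': 5}
tbl['h'] = 5 → {'z': 5, 'h': 5}
del 'h' → {'z': 5}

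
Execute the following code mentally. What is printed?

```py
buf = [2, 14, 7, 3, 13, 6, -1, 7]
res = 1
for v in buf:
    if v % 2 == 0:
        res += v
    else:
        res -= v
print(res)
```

-6

v=2: even, res = 1+2 = 3
v=14: even, res = 3+14 = 17
v=7: not even, res = 17-7 = 10
v=3: not even, res = 10-3 = 7
v=13: not even, res = 7-13 = -6
v=6: even, res = (-6)+6 = 0
v=-1: not even, res = 0-(-1) = 1
v=7: not even, res = 1-7 = -6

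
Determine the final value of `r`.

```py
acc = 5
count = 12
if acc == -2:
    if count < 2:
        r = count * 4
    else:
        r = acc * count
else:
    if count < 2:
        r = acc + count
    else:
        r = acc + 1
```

acc=5, count=12
acc == -2 is False; count < 2 is False
→ r = acc + 1 = 6

6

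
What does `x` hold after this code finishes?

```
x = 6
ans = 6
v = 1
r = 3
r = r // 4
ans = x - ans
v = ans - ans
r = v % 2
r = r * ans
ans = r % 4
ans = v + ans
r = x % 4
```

6

r = 3//4 = 0
ans = 6-6 = 0
v = 0-0 = 0
r = 0%2 = 0
r = 0*0 = 0
ans = 0%4 = 0
ans = 0+0 = 0
r = 6%4 = 2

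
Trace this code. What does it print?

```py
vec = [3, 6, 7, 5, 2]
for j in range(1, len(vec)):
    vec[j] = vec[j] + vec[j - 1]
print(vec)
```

j=1: vec[1] = 6+3 = 9 → [3, 9, 7, 5, 2]
j=2: vec[2] = 7+9 = 16 → [3, 9, 16, 5, 2]
j=3: vec[3] = 5+16 = 21 → [3, 9, 16, 21, 2]
j=4: vec[4] = 2+21 = 23 → [3, 9, 16, 21, 23]

[3, 9, 16, 21, 23]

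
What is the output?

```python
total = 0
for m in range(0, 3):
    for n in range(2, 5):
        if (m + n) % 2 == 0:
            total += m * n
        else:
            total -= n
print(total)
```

m=0,n=2: even sum, total = 0+0 = 0
m=0,n=3: odd sum, total = 0-3 = -3
m=0,n=4: even sum, total = (-3)+0 = -3
m=1,n=2: odd sum, total = (-3)-2 = -5
m=1,n=3: even sum, total = (-5)+3 = -2
m=1,n=4: odd sum, total = (-2)-4 = -6
m=2,n=2: even sum, total = (-6)+4 = -2
m=2,n=3: odd sum, total = (-2)-3 = -5
m=2,n=4: even sum, total = (-5)+8 = 3

3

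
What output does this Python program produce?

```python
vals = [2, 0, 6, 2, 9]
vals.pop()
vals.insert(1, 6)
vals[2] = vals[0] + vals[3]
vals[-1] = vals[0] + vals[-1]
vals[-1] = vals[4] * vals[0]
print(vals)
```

[2, 6, 8, 6, 8]

pop() removes 9 → [2, 0, 6, 2]
insert 6 at 1 → [2, 6, 0, 6, 2]
vals[2] = vals[0]+vals[3] = 2+6 = 8 → [2, 6, 8, 6, 2]
vals[-1] = vals[0]+vals[-1] = 2+2 = 4 → [2, 6, 8, 6, 4]
vals[-1] = vals[4]*vals[0] = 4*2 = 8 → [2, 6, 8, 6, 8]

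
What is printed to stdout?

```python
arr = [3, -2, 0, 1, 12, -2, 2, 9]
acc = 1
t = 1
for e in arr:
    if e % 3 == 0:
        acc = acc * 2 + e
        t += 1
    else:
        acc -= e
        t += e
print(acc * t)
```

340

e=3: %3==0, acc = 1*2+3 = 5; t=2
e=-2: not %3==0, acc = 5-(-2) = 7; t=0
e=0: %3==0, acc = 7*2+0 = 14; t=1
e=1: not %3==0, acc = 14-1 = 13; t=2
e=12: %3==0, acc = 13*2+12 = 38; t=3
e=-2: not %3==0, acc = 38-(-2) = 40; t=1
e=2: not %3==0, acc = 40-2 = 38; t=3
e=9: %3==0, acc = 38*2+9 = 85; t=4
acc*t = 85*4 = 340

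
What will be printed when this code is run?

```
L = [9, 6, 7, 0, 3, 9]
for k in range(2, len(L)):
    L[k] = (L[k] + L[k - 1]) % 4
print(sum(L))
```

18

k=2: L[2] = (7+6)%4 = 1 → [9, 6, 1, 0, 3, 9]
k=3: L[3] = (0+1)%4 = 1 → [9, 6, 1, 1, 3, 9]
k=4: L[4] = (3+1)%4 = 0 → [9, 6, 1, 1, 0, 9]
k=5: L[5] = (9+0)%4 = 1 → [9, 6, 1, 1, 0, 1]
sum = 18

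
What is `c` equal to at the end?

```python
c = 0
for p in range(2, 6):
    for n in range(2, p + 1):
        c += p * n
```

125

p=2,n=2: c = 0+4 = 4
p=3,n=2: c = 4+6 = 10
p=3,n=3: c = 10+9 = 19
p=4,n=2: c = 19+8 = 27
p=4,n=3: c = 27+12 = 39
p=4,n=4: c = 39+16 = 55
p=5,n=2: c = 55+10 = 65
p=5,n=3: c = 65+15 = 80
p=5,n=4: c = 80+20 = 100
p=5,n=5: c = 100+25 = 125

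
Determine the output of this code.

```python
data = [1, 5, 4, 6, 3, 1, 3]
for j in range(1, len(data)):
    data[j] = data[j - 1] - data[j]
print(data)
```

j=1: data[1] = 1-5 = -4 → [1, -4, 4, 6, 3, 1, 3]
j=2: data[2] = (-4)-4 = -8 → [1, -4, -8, 6, 3, 1, 3]
j=3: data[3] = (-8)-6 = -14 → [1, -4, -8, -14, 3, 1, 3]
j=4: data[4] = (-14)-3 = -17 → [1, -4, -8, -14, -17, 1, 3]
j=5: data[5] = (-17)-1 = -18 → [1, -4, -8, -14, -17, -18, 3]
j=6: data[6] = (-18)-3 = -21 → [1, -4, -8, -14, -17, -18, -21]

[1, -4, -8, -14, -17, -18, -21]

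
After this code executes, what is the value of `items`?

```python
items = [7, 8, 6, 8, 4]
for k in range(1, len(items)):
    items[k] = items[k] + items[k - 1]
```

[7, 15, 21, 29, 33]

k=1: items[1] = 8+7 = 15 → [7, 15, 6, 8, 4]
k=2: items[2] = 6+15 = 21 → [7, 15, 21, 8, 4]
k=3: items[3] = 8+21 = 29 → [7, 15, 21, 29, 4]
k=4: items[4] = 4+29 = 33 → [7, 15, 21, 29, 33]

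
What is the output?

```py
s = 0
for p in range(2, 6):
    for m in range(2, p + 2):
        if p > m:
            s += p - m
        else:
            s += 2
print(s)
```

26

p=2,m=2: not 2>2, s = 0+2 = 2
p=2,m=3: not 2>3, s = 2+2 = 4
p=3,m=2: 3>2, s = 4+1 = 5
p=3,m=3: not 3>3, s = 5+2 = 7
p=3,m=4: not 3>4, s = 7+2 = 9
p=4,m=2: 4>2, s = 9+2 = 11
p=4,m=3: 4>3, s = 11+1 = 12
p=4,m=4: not 4>4, s = 12+2 = 14
p=4,m=5: not 4>5, s = 14+2 = 16
p=5,m=2: 5>2, s = 16+3 = 19
p=5,m=3: 5>3, s = 19+2 = 21
p=5,m=4: 5>4, s = 21+1 = 22
p=5,m=5: not 5>5, s = 22+2 = 24
p=5,m=6: not 5>6, s = 24+2 = 26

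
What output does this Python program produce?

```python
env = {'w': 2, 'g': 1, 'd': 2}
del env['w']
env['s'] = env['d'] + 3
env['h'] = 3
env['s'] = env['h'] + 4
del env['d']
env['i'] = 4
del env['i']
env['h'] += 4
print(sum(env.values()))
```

del 'w' → {'g': 1, 'd': 2}
env['s'] = env['d']+3 = 5 → {'g': 1, 'd': 2, 's': 5}
env['h'] = 3 → {'g': 1, 'd': 2, 's': 5, 'h': 3}
env['s'] = env['h']+4 = 7 → {'g': 1, 'd': 2, 's': 7, 'h': 3}
del 'd' → {'g': 1, 's': 7, 'h': 3}
env['i'] = 4 → {'g': 1, 's': 7, 'h': 3, 'i': 4}
del 'i' → {'g': 1, 's': 7, 'h': 3}
env['h'] = 3+4 = 7 → {'g': 1, 's': 7, 'h': 7}
sum of values = 15

15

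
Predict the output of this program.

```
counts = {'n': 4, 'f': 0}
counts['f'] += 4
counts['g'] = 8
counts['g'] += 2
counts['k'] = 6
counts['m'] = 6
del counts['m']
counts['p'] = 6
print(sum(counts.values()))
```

counts['f'] = 0+4 = 4 → {'n': 4, 'f': 4}
counts['g'] = 8 → {'n': 4, 'f': 4, 'g': 8}
counts['g'] = 8+2 = 10 → {'n': 4, 'f': 4, 'g': 10}
counts['k'] = 6 → {'n': 4, 'f': 4, 'g': 10, 'k': 6}
counts['m'] = 6 → {'n': 4, 'f': 4, 'g': 10, 'k': 6, 'm': 6}
del 'm' → {'n': 4, 'f': 4, 'g': 10, 'k': 6}
counts['p'] = 6 → {'n': 4, 'f': 4, 'g': 10, 'k': 6, 'p': 6}
sum of values = 30

30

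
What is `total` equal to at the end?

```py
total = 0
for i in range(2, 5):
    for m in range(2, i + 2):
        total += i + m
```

57

i=2,m=2: total = 0+4 = 4
i=2,m=3: total = 4+5 = 9
i=3,m=2: total = 9+5 = 14
i=3,m=3: total = 14+6 = 20
i=3,m=4: total = 20+7 = 27
i=4,m=2: total = 27+6 = 33
i=4,m=3: total = 33+7 = 40
i=4,m=4: total = 40+8 = 48
i=4,m=5: total = 48+9 = 57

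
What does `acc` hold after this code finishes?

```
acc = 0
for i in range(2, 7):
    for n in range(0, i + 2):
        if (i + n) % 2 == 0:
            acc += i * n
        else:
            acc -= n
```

110

i=2,n=0: even sum, acc = 0+0 = 0
i=2,n=1: odd sum, acc = 0-1 = -1
i=2,n=2: even sum, acc = (-1)+4 = 3
i=2,n=3: odd sum, acc = 3-3 = 0
i=3,n=0: odd sum, acc = 0-0 = 0
i=3,n=1: even sum, acc = 0+3 = 3
i=3,n=2: odd sum, acc = 3-2 = 1
i=3,n=3: even sum, acc = 1+9 = 10
i=3,n=4: odd sum, acc = 10-4 = 6
i=4,n=0: even sum, acc = 6+0 = 6
i=4,n=1: odd sum, acc = 6-1 = 5
i=4,n=2: even sum, acc = 5+8 = 13
i=4,n=3: odd sum, acc = 13-3 = 10
i=4,n=4: even sum, acc = 10+16 = 26
i=4,n=5: odd sum, acc = 26-5 = 21
i=5,n=0: odd sum, acc = 21-0 = 21
i=5,n=1: even sum, acc = 21+5 = 26
i=5,n=2: odd sum, acc = 26-2 = 24
i=5,n=3: even sum, acc = 24+15 = 39
i=5,n=4: odd sum, acc = 39-4 = 35
i=5,n=5: even sum, acc = 35+25 = 60
i=5,n=6: odd sum, acc = 60-6 = 54
i=6,n=0: even sum, acc = 54+0 = 54
i=6,n=1: odd sum, acc = 54-1 = 53
i=6,n=2: even sum, acc = 53+12 = 65
i=6,n=3: odd sum, acc = 65-3 = 62
i=6,n=4: even sum, acc = 62+24 = 86
i=6,n=5: odd sum, acc = 86-5 = 81
i=6,n=6: even sum, acc = 81+36 = 117
i=6,n=7: odd sum, acc = 117-7 = 110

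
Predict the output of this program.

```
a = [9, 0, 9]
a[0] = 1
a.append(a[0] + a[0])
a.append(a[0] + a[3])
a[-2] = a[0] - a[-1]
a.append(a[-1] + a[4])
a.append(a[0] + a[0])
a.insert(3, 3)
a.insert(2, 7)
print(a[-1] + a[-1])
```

a[0] = 1 → [1, 0, 9]
append a[0]+a[0] = 1+1 = 2 → [1, 0, 9, 2]
append a[0]+a[3] = 1+2 = 3 → [1, 0, 9, 2, 3]
a[-2] = a[0]-a[-1] = 1-3 = -2 → [1, 0, 9, -2, 3]
append a[-1]+a[4] = 3+3 = 6 → [1, 0, 9, -2, 3, 6]
append a[0]+a[0] = 1+1 = 2 → [1, 0, 9, -2, 3, 6, 2]
insert 3 at 3 → [1, 0, 9, 3, -2, 3, 6, 2]
insert 7 at 2 → [1, 0, 7, 9, 3, -2, 3, 6, 2]
a[-1]+a[-1] = 2+2 = 4

4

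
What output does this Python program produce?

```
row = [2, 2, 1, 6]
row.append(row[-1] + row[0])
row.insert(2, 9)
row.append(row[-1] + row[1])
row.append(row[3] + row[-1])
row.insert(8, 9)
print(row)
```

[2, 2, 9, 1, 6, 8, 10, 11, 9]

append row[-1]+row[0] = 6+2 = 8 → [2, 2, 1, 6, 8]
insert 9 at 2 → [2, 2, 9, 1, 6, 8]
append row[-1]+row[1] = 8+2 = 10 → [2, 2, 9, 1, 6, 8, 10]
append row[3]+row[-1] = 1+10 = 11 → [2, 2, 9, 1, 6, 8, 10, 11]
insert 9 at 8 → [2, 2, 9, 1, 6, 8, 10, 11, 9]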